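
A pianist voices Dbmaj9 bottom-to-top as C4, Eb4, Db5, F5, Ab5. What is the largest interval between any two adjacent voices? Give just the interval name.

minor 7th

Adjacent intervals: C4→Eb4 = minor third; Eb4→Db5 = minor seventh; Db5→F5 = major third; F5→Ab5 = minor third.
The largest is Eb4 to Db5, a minor seventh (10 semitones).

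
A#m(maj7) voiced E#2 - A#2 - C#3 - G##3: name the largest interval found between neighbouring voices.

Adjacent intervals: E#2→A#2 = perfect fourth; A#2→C#3 = minor third; C#3→G##3 = augmented fifth.
The largest is C#3 to G##3, an augmented fifth (8 semitones).

augmented fifth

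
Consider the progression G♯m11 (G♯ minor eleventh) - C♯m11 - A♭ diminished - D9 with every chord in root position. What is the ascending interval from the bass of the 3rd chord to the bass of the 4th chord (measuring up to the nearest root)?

The roots are A♭ and D.
A♭ up to D is 6 semitones, a half step wider than a perfect fourth, so the interval is augmented.

A4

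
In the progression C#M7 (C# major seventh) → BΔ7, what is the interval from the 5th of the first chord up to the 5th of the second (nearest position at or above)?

minor seventh

The 5th of C#M7 (C# major seventh) is G#; the 5th of BΔ7 is F#.
From G# to F#: 10 semitones over a seventh = minor.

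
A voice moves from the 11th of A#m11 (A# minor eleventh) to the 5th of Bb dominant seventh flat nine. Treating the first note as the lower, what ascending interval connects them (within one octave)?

diminished third

The 11th of A#m11 (A# minor eleventh) is D#; the 5th of Bb dominant seventh flat nine is F.
3 letter names make it a third; at 2 semitones (a whole step narrower than major) the quality is diminished.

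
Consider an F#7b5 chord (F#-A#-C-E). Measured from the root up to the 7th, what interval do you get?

minor seventh

The root is F# and the 7th is E.
7 letter names make it a seventh; at 10 semitones (a half step narrower than major) the quality is minor.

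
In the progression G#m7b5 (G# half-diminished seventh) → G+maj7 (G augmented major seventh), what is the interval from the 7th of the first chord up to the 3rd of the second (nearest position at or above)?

perfect 4th

The 7th of G#m7b5 (G# half-diminished seventh) is F#; the 3rd of G+maj7 (G augmented major seventh) is B.
F# up to B spans 4 letter names and 5 semitones — a perfect fourth.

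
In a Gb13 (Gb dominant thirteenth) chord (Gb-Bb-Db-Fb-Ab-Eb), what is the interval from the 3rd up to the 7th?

diminished 5th

3rd = Bb; 7th = Fb.
From Bb to Fb: 6 semitones over a fifth = diminished.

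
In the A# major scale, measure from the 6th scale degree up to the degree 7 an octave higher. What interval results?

major ninth

A# major: A# B# C## D# E# F## G##.
That puts F## below G##.
From F## to G## is 14 semitones, exactly the major ninth.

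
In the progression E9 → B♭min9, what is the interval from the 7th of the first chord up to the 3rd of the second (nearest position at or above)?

E9 has D as its 7th, and B♭min9 has D♭ as its 3rd.
From D to D♭: 11 semitones over an octave = diminished.

diminished 8th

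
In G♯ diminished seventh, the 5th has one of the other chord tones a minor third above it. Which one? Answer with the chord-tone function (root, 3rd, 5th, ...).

7th

G♯ diminished seventh: G♯ B D F.
The 5th is D. A minor third above D is F.
F is the chord's 7th.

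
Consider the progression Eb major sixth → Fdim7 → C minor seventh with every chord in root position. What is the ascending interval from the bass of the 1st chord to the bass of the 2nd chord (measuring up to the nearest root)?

The roots are Eb and F.
From Eb to F is 2 semitones, exactly the major second.

major 2nd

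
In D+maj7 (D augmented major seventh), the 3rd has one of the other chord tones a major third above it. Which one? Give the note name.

Spelling the chord: D, F♯, A♯, C♯.
The 3rd is F♯. A major third above F♯ is A♯.
A♯ is the chord's 5th.

A#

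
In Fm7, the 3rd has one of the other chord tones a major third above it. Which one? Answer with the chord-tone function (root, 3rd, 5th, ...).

5th

Fmin7: F–A♭–C–E♭.
The 3rd is A♭. A major third above A♭ is C.
C is the chord's 5th.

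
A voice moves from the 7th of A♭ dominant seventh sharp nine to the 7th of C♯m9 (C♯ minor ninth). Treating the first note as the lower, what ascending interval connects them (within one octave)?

The 7th of A♭ dominant seventh sharp nine is G♭; the 7th of C♯m9 (C♯ minor ninth) is B.
From G♭ to B: 5 semitones over a third = augmented.

augmented third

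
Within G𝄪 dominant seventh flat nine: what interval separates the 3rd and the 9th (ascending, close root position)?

diminished 7th

G𝄪7b9 (G𝄪 dominant seventh flat nine) is spelled G𝄪 B𝄪 D𝄪 F𝄪 A♯.
So we need the interval from B𝄪 up to A♯.
From B𝄪 to A♯: 9 semitones over a seventh = diminished.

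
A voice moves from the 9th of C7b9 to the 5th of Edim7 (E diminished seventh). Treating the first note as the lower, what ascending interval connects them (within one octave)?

The 9th of C7b9 is Db; the 5th of Edim7 (E diminished seventh) is Bb.
Db up to Bb spans 6 letter names and 9 semitones — a major sixth.

major 6th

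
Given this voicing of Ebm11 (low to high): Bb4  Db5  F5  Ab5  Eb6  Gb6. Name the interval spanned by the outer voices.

m13

The outer voices are Bb4 and Gb6.
Bb up to Gb is 20 semitones, a half step narrower than a major thirteenth, so the interval is minor.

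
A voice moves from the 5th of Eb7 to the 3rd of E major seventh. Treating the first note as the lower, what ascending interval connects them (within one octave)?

The 5th of Eb7 is Bb; the 3rd of E major seventh is G#.
Bb up to G# is 10 semitones, a half step wider than a major sixth, so the interval is augmented.

augmented sixth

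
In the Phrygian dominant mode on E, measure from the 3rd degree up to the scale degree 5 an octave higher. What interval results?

minor tenth

Spelling the Phrygian dominant mode on E: E F G♯ A B C D.
3rd degree = G♯; 5th scale degree (up an octave) = B.
From G♯ to B: 15 semitones over a tenth = minor.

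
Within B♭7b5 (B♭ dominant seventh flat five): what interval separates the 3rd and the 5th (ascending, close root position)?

diminished third

B♭7b5 (B♭ dominant seventh flat five): B♭, D, F♭, A♭.
3rd = D; 5th = F♭.
D up to F♭ is 2 semitones, a whole step narrower than a major third, so the interval is diminished.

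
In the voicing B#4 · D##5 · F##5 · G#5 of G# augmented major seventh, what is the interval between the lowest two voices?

major third

Those voices are B#4 and D##5.
Counting 3 letters and 4 half steps from B# gives a major third.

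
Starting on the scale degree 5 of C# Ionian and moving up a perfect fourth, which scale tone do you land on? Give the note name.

C#

The scale is C# D# E# F# G# A# B#.
The scale degree 5 is G#; a perfect fourth above that is C# — scale degree 1.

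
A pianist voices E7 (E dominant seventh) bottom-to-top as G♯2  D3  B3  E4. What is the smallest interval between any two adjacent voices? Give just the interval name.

perfect fourth

Adjacent intervals: G♯2→D3 = diminished fifth; D3→B3 = major sixth; B3→E4 = perfect fourth.
The smallest is B3 to E4, a perfect fourth (5 semitones).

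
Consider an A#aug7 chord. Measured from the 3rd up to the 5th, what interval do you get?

A#aug7 (A# augmented seventh): A#-C##-E##-G#.
That puts C## below E##.
Counting 3 letters and 4 half steps from C## gives a major third.

M3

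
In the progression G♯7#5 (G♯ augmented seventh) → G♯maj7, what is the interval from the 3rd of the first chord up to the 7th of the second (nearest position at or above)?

perfect 5th

G♯7#5 (G♯ augmented seventh) has B♯ as its 3rd, and G♯maj7 has F𝄪 as its 7th.
B♯ up to F𝄪 spans 5 letter names and 7 semitones — a perfect fifth.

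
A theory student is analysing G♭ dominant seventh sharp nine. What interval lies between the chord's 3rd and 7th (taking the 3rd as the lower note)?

The chord tones of G♭7#9 are G♭ B♭ D♭ F♭ A.
So we need the interval from B♭ up to F♭.
5 letter names make it a fifth; at 6 semitones (a half step narrower than perfect) the quality is diminished.
This 3–7 tritone is the characteristic tension at the heart of the dominant sound.

d5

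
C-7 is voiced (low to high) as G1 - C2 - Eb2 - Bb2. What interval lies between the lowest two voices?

Those voices are G1 and C2.
Counting 4 letters and 5 half steps from G gives a perfect fourth.

perfect fourth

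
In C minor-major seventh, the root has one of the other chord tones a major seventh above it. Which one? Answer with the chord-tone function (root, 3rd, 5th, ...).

7th

Spelling the chord: C E♭ G B.
The root is C. A major seventh above C is B.
B is the chord's 7th.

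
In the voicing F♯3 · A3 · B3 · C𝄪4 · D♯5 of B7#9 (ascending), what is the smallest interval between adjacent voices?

M2

Adjacent intervals: F♯3→A3 = minor third; A3→B3 = major second; B3→C𝄪4 = augmented second; C𝄪4→D♯5 = minor ninth.
The smallest is A3 to B3, a major second (2 semitones).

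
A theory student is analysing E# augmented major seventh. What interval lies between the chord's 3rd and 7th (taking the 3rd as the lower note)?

perfect fifth

The chord tones of E#+maj7 are E#-G##-B##-D##.
The 3rd is G## and the 7th is D##.
Counting 5 letters and 7 half steps from G## gives a perfect fifth.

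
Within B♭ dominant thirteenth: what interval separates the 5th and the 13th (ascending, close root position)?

major 9th

B♭13 (B♭ dominant thirteenth) is spelled B♭-D-F-A♭-C-G.
5th = F; 13th = G.
F up to G spans 9 letter names and 14 semitones — a major ninth.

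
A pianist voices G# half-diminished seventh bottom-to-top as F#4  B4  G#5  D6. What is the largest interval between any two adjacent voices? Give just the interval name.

M6

Adjacent intervals: F#4→B4 = perfect fourth; B4→G#5 = major sixth; G#5→D6 = diminished fifth.
The largest is B4 to G#5, a major sixth (9 semitones).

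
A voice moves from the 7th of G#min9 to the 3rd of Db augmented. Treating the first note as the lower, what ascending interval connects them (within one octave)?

The 7th of G#min9 is F#; the 3rd of Db augmented is F.
8 letter names make it an octave; at 11 semitones (a half step narrower than perfect) the quality is diminished.

diminished octave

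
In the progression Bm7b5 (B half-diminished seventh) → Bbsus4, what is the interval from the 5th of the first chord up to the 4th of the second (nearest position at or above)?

minor seventh

The 5th of Bm7b5 (B half-diminished seventh) is F; the 4th of Bbsus4 is Eb.
7 letter names make it a seventh; at 10 semitones (a half step narrower than major) the quality is minor.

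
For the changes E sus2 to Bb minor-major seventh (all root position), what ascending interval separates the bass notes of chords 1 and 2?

The roots are E and Bb.
5 letter names make it a fifth; at 6 semitones (a half step narrower than perfect) the quality is diminished.

diminished fifth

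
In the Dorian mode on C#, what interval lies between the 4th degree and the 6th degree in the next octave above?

major tenth

The scale runs C# D# E F# G# A# B.
4th degree = F#; scale degree 6 (up an octave) = A#.
Counting 10 letters and 16 half steps from F# gives a major tenth.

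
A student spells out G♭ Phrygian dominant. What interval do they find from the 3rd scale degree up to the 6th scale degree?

The scale runs G♭ A𝄫 B♭ C♭ D♭ E𝄫 F♭.
The 3rd scale degree is B♭ and the 6th scale degree is E𝄫.
From B♭ to E𝄫: 4 semitones over a fourth = diminished.

d4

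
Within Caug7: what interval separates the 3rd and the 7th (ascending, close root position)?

Spelling the chord: C E G# Bb.
That puts E below Bb.
E up to Bb is 6 semitones, a half step narrower than a perfect fifth, so the interval is diminished.
That tritone between 3rd and 7th is what gives the dominant seventh its pull toward resolution.

diminished 5th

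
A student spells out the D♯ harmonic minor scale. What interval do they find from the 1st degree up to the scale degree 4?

Spelling the D♯ harmonic minor scale: D♯ E♯ F♯ G♯ A♯ B C𝄪.
So we need the interval from D♯ up to G♯.
Counting 4 letters and 5 half steps from D♯ gives a perfect fourth.

perfect 4th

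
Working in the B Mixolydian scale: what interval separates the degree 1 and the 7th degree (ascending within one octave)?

minor 7th

The scale runs B C# D# E F# G# A.
So we need the interval from B up to A.
B up to A is 10 semitones, a half step narrower than a major seventh, so the interval is minor.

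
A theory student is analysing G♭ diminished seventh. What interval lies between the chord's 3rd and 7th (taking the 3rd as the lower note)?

G♭dim7 (G♭ diminished seventh) is spelled G♭ B𝄫 D𝄫 F𝄫.
3rd = B𝄫; 7th = F𝄫.
From B𝄫 to F𝄫: 6 semitones over a fifth = diminished.

d5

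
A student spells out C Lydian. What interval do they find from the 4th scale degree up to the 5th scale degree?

minor second

C lydian: C D E F♯ G A B.
4th scale degree = F♯; scale degree 5 = G.
F♯ up to G is 1 semitone, a half step narrower than a major second, so the interval is minor.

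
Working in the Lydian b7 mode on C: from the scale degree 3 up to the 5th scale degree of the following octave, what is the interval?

m10

Spelling the Lydian b7 mode on C: C D E F# G A Bb.
So we need the interval from E up to G.
From E to G: 15 semitones over a tenth = minor.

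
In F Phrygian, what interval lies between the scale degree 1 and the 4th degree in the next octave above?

perfect eleventh

The scale runs F Gb Ab Bb C Db Eb.
That puts F below Bb.
From F to Bb is 17 semitones, exactly the perfect eleventh.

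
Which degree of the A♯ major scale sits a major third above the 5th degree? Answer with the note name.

G##

The scale is A♯ B♯ C𝄪 D♯ E♯ F𝄪 G𝄪.
The 5th degree is E♯; a major third above that is G𝄪 — scale degree 7.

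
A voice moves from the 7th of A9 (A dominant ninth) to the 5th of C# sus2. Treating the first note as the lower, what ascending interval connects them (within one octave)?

A1

A9 (A dominant ninth) has G as its 7th, and C# sus2 has G# as its 5th.
1 letter names make it a unison; at 1 semitone (a half step wider than perfect) the quality is augmented.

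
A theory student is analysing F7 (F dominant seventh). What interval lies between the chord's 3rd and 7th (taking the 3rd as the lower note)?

d5

The chord tones of F7 (F dominant seventh) are F A C Eb.
So we need the interval from A up to Eb.
From A to Eb: 6 semitones over a fifth = diminished.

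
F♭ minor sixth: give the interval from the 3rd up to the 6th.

The chord tones of F♭min6 (F♭ minor sixth) are F♭–A𝄫–C♭–D♭.
The 3rd is A𝄫 and the 6th is D♭.
A𝄫 up to D♭ is 6 semitones, a half step wider than a perfect fourth, so the interval is augmented.

augmented 4th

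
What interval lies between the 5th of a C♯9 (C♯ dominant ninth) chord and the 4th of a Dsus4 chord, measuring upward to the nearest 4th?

C♯9 (C♯ dominant ninth) has G♯ as its 5th, and Dsus4 has G as its 4th.
8 letter names make it an octave; at 11 semitones (a half step narrower than perfect) the quality is diminished.

diminished octave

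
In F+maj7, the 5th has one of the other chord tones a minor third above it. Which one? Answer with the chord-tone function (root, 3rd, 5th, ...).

7th

Spelling the chord: F–A–C#–E.
The 5th is C#. A minor third above C# is E.
E is the chord's 7th.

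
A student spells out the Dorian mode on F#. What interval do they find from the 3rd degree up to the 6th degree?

The scale runs F# G# A B C# D# E.
The 3rd degree is A and the 6th scale degree is D#.
A up to D# is 6 semitones, a half step wider than a perfect fourth, so the interval is augmented.

augmented fourth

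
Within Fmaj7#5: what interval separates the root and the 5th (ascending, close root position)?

The chord tones of F+maj7 are F A C♯ E.
That puts F below C♯.
F up to C♯ is 8 semitones, a half step wider than a perfect fifth, so the interval is augmented.

augmented fifth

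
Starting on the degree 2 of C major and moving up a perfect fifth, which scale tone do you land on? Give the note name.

The scale is C D E F G A B.
The degree 2 is D; a perfect fifth above that is A — scale degree 6.

A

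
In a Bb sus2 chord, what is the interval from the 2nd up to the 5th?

Spelling the chord: Bb–C–F.
2nd = C; 5th = F.
C up to F spans 4 letter names and 5 semitones — a perfect fourth.

perfect 4th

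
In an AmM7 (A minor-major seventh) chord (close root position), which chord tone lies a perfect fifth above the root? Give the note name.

E

AmM7 is spelled A C E G#.
The root is A. A perfect fifth above A is E.
E is the chord's 5th.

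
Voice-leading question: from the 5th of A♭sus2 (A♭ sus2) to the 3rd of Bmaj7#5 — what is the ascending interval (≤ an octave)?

A7

The 5th of A♭sus2 (A♭ sus2) is E♭; the 3rd of Bmaj7#5 is D♯.
E♭ up to D♯ is 12 semitones, a half step wider than a major seventh, so the interval is augmented.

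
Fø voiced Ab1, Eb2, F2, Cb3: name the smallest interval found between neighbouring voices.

major second

Adjacent intervals: Ab1→Eb2 = perfect fifth; Eb2→F2 = major second; F2→Cb3 = diminished fifth.
The smallest is Eb2 to F2, a major second (2 semitones).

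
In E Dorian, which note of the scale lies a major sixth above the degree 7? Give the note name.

The scale is E F# G A B C# D.
The degree 7 is D; a major sixth above that is B — scale degree 5.

B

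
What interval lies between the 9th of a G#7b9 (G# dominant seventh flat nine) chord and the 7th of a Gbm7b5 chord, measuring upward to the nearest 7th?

diminished sixth

The 9th of G#7b9 (G# dominant seventh flat nine) is A; the 7th of Gbm7b5 is Fb.
6 letter names make it a sixth; at 7 semitones (a whole step narrower than major) the quality is diminished.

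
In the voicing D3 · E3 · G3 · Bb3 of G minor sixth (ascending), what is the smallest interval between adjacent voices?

major 2nd

Adjacent intervals: D3→E3 = major second; E3→G3 = minor third; G3→Bb3 = minor third.
The smallest is D3 to E3, a major second (2 semitones).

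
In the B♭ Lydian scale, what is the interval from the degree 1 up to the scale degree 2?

major 2nd

B♭ lydian: B♭ C D E F G A.
The degree 1 is B♭ and the degree 2 is C.
B♭ up to C spans 2 letter names and 2 semitones — a major second.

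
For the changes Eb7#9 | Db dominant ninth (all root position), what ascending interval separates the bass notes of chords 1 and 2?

minor 7th

The roots are Eb and Db.
7 letter names make it a seventh; at 10 semitones (a half step narrower than major) the quality is minor.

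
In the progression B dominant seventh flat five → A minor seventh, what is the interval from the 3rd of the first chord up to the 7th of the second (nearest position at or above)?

diminished 4th

B dominant seventh flat five has D♯ as its 3rd, and A minor seventh has G as its 7th.
4 letter names make it a fourth; at 4 semitones (a half step narrower than perfect) the quality is diminished.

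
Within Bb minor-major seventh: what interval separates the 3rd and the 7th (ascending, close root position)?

Spelling the chord: Bb–Db–F–A.
3rd = Db; 7th = A.
From Db to A: 8 semitones over a fifth = augmented.

augmented fifth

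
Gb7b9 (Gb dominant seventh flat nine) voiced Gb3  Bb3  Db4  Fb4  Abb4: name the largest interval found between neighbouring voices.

Adjacent intervals: Gb3→Bb3 = major third; Bb3→Db4 = minor third; Db4→Fb4 = minor third; Fb4→Abb4 = minor third.
The largest is Gb3 to Bb3, a major third (4 semitones).

major third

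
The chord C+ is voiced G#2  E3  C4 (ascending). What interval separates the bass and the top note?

diminished 11th

The outer voices are G#2 and C4.
From G# to C: 16 semitones over an eleventh = diminished.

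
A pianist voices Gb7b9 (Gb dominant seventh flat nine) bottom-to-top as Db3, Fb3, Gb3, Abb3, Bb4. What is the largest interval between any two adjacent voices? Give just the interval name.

augmented 9th

Adjacent intervals: Db3→Fb3 = minor third; Fb3→Gb3 = major second; Gb3→Abb3 = minor second; Abb3→Bb4 = augmented ninth.
The largest is Abb3 to Bb4, an augmented ninth (15 semitones).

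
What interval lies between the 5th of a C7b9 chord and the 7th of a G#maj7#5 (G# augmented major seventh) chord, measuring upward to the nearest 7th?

augmented seventh

C7b9 has G as its 5th, and G#maj7#5 (G# augmented major seventh) has F## as its 7th.
7 letter names make it a seventh; at 12 semitones (a half step wider than major) the quality is augmented.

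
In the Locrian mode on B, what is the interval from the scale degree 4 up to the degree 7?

P4

B locrian: B C D E F G A.
Scale degree 4 = E; scale degree 7 = A.
E up to A spans 4 letter names and 5 semitones — a perfect fourth.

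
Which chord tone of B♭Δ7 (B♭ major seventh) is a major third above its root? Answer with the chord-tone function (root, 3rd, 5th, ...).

B♭M7 (B♭ major seventh): B♭ D F A.
The root is B♭. A major third above B♭ is D.
D is the chord's 3rd.

3rd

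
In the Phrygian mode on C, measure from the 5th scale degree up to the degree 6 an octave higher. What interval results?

minor 9th

Spelling the Phrygian mode on C: C Db Eb F G Ab Bb.
The 5th scale degree is G and the 6th degree (up an octave) is Ab.
From G to Ab: 13 semitones over a ninth = minor.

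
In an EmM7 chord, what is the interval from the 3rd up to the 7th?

Spelling the chord: E, G, B, D#.
That puts G below D#.
5 letter names make it a fifth; at 8 semitones (a half step wider than perfect) the quality is augmented.

augmented 5th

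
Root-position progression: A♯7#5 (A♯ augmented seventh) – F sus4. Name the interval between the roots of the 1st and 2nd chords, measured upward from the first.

The roots are A♯ and F.
6 letter names make it a sixth; at 7 semitones (a whole step narrower than major) the quality is diminished.

diminished 6th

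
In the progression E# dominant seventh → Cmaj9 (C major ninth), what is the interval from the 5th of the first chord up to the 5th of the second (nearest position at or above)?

E# dominant seventh has B# as its 5th, and Cmaj9 (C major ninth) has G as its 5th.
6 letter names make it a sixth; at 7 semitones (a whole step narrower than major) the quality is diminished.

diminished 6th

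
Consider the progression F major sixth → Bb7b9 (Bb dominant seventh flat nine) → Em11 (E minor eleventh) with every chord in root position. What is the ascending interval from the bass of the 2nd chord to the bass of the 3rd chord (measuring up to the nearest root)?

augmented 4th

The roots are Bb and E.
From Bb to E: 6 semitones over a fourth = augmented.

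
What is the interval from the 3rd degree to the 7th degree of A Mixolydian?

diminished fifth

The scale runs A B C# D E F# G.
3rd degree = C#; scale degree 7 = G.
From C# to G: 6 semitones over a fifth = diminished.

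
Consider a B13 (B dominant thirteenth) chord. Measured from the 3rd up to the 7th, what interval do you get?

diminished fifth

The chord tones of B dominant thirteenth are B D# F# A C# G#.
The 3rd is D# and the 7th is A.
D# up to A is 6 semitones, a half step narrower than a perfect fifth, so the interval is diminished.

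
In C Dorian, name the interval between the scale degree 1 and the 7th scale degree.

minor seventh

Spelling C Dorian: C D Eb F G A Bb.
So we need the interval from C up to Bb.
From C to Bb: 10 semitones over a seventh = minor.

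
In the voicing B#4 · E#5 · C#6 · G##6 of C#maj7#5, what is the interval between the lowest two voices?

Those voices are B#4 and E#5.
From B# to E# is 5 semitones, exactly the perfect fourth.

perfect 4th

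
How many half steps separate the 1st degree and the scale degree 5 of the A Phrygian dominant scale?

The scale is A B♭ C♯ D E F G.
A up to E is a perfect fifth — 7 semitones.

7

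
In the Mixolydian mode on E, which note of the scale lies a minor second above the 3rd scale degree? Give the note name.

A

The scale is E F# G# A B C# D.
The 3rd scale degree is G#; a minor second above that is A — scale degree 4.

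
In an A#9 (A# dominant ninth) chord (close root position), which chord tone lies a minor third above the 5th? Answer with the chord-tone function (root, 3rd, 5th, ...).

7th

Spelling the chord: A# C## E# G# B#.
The 5th is E#. A minor third above E# is G#.
G# is the chord's 7th.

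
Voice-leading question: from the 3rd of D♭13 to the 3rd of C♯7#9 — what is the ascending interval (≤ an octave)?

augmented seventh

D♭13 has F as its 3rd, and C♯7#9 has E♯ as its 3rd.
7 letter names make it a seventh; at 12 semitones (a half step wider than major) the quality is augmented.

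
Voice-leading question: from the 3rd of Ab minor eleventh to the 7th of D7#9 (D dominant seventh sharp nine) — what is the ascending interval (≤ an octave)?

augmented unison

Ab minor eleventh has Cb as its 3rd, and D7#9 (D dominant seventh sharp nine) has C as its 7th.
From Cb to C: 1 semitone over a unison = augmented.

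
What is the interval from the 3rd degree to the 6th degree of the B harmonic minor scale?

B harmonic minor: B C# D E F# G A#.
That puts D below G.
From D to G is 5 semitones, exactly the perfect fourth.

P4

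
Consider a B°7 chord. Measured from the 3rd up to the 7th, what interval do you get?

B diminished seventh: B D F A♭.
The 3rd is D and the 7th is A♭.
D up to A♭ is 6 semitones, a half step narrower than a perfect fifth, so the interval is diminished.

diminished 5th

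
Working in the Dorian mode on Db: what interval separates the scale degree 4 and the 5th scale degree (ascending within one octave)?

Spelling the Dorian mode on Db: Db Eb Fb Gb Ab Bb Cb.
The scale degree 4 is Gb and the 5th degree is Ab.
Counting 2 letters and 2 half steps from Gb gives a major second.

M2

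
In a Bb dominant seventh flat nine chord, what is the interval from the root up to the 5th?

perfect fifth

Bb7b9 is spelled Bb, D, F, Ab, Cb.
The root is Bb and the 5th is F.
From Bb to F is 7 semitones, exactly the perfect fifth.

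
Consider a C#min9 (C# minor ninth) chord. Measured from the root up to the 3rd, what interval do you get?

minor 3rd

C#min9 (C# minor ninth) is spelled C#, E, G#, B, D#.
So we need the interval from C# up to E.
From C# to E: 3 semitones over a third = minor.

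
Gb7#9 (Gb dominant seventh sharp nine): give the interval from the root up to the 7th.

Gb7#9 is spelled Gb-Bb-Db-Fb-A.
So we need the interval from Gb up to Fb.
From Gb to Fb: 10 semitones over a seventh = minor.

minor 7th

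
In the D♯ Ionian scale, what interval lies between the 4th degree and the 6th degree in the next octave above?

major tenth

The scale runs D♯ E♯ F𝄪 G♯ A♯ B♯ C𝄪.
The 4th degree is G♯ and the 6th scale degree (up an octave) is B♯.
From G♯ to B♯ is 16 semitones, exactly the major tenth.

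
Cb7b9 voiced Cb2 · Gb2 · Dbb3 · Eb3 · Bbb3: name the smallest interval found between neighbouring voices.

augmented 2nd

Adjacent intervals: Cb2→Gb2 = perfect fifth; Gb2→Dbb3 = diminished fifth; Dbb3→Eb3 = augmented second; Eb3→Bbb3 = diminished fifth.
The smallest is Dbb3 to Eb3, an augmented second (3 semitones).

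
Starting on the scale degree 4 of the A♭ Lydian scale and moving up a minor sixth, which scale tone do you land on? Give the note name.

Bb

The scale is A♭ B♭ C D E♭ F G.
The scale degree 4 is D; a minor sixth above that is B♭ — scale degree 2.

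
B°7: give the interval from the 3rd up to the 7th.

B°7 is spelled B-D-F-A♭.
That puts D below A♭.
D up to A♭ is 6 semitones, a half step narrower than a perfect fifth, so the interval is diminished.

diminished 5th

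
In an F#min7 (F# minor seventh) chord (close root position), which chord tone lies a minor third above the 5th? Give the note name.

F#-7: F# A C# E.
The 5th is C#. A minor third above C# is E.
E is the chord's 7th.

E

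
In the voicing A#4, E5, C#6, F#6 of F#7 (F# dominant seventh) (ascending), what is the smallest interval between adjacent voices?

P4

Adjacent intervals: A#4→E5 = diminished fifth; E5→C#6 = major sixth; C#6→F#6 = perfect fourth.
The smallest is C#6 to F#6, a perfect fourth (5 semitones).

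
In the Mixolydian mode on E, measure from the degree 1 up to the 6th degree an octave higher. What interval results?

major 13th

E mixolydian: E F♯ G♯ A B C♯ D.
Degree 1 = E; 6th degree (up an octave) = C♯.
From E to C♯ is 21 semitones, exactly the major thirteenth.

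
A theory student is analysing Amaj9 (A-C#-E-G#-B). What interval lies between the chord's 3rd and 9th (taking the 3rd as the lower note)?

So we need the interval from C# up to B.
7 letter names make it a seventh; at 10 semitones (a half step narrower than major) the quality is minor.

minor 7th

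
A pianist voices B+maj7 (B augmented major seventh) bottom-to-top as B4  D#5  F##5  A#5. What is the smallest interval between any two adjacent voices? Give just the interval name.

Adjacent intervals: B4→D#5 = major third; D#5→F##5 = major third; F##5→A#5 = minor third.
The smallest is F##5 to A#5, a minor third (3 semitones).

minor third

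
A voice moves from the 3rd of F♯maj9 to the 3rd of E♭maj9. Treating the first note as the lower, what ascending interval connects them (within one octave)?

diminished seventh

The 3rd of F♯maj9 is A♯; the 3rd of E♭maj9 is G.
From A♯ to G: 9 semitones over a seventh = diminished.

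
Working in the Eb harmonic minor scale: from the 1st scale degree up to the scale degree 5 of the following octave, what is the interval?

The scale runs Eb F Gb Ab Bb Cb D.
So we need the interval from Eb up to Bb.
From Eb to Bb is 19 semitones, exactly the perfect twelfth.

perfect 12th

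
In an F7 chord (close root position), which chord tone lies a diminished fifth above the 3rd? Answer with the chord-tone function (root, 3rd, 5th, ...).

7th

Spelling the chord: F, A, C, Eb.
The 3rd is A. A diminished fifth above A is Eb.
Eb is the chord's 7th.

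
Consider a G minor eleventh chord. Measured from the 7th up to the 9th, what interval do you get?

M3

Spelling the chord: G-B♭-D-F-A-C.
That puts F below A.
Counting 3 letters and 4 half steps from F gives a major third.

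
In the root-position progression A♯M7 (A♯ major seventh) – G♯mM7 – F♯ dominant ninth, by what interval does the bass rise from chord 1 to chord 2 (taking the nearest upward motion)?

minor seventh

The roots are A♯ and G♯.
A♯ up to G♯ is 10 semitones, a half step narrower than a major seventh, so the interval is minor.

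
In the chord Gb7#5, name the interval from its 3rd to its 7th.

Gb7#5: Gb, Bb, D, Fb.
3rd = Bb; 7th = Fb.
Bb up to Fb is 6 semitones, a half step narrower than a perfect fifth, so the interval is diminished.
That tritone between 3rd and 7th is what gives the dominant seventh its pull toward resolution.

diminished fifth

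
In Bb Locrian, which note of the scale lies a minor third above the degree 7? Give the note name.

The scale is Bb Cb Db Eb Fb Gb Ab.
The degree 7 is Ab; a minor third above that is Cb — scale degree 2.

Cb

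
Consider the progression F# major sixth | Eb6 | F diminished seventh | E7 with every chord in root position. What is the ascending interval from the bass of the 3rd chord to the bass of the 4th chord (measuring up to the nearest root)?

major 7th

The roots are F and E.
Counting 7 letters and 11 half steps from F gives a major seventh.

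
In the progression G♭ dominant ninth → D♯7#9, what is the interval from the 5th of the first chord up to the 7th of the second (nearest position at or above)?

The 5th of G♭ dominant ninth is D♭; the 7th of D♯7#9 is C♯.
7 letter names make it a seventh; at 12 semitones (a half step wider than major) the quality is augmented.

augmented seventh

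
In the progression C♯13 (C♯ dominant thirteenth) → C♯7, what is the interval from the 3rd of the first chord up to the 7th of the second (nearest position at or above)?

diminished 5th

The 3rd of C♯13 (C♯ dominant thirteenth) is E♯; the 7th of C♯7 is B.
E♯ up to B is 6 semitones, a half step narrower than a perfect fifth, so the interval is diminished.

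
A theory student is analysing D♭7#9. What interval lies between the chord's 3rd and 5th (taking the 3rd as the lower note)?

The chord tones of D♭7#9 (D♭ dominant seventh sharp nine) are D♭–F–A♭–C♭–E.
That puts F below A♭.
From F to A♭: 3 semitones over a third = minor.

minor 3rd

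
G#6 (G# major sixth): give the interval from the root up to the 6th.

Spelling the chord: G#-B#-D#-E#.
So we need the interval from G# up to E#.
Counting 6 letters and 9 half steps from G# gives a major sixth.

major sixth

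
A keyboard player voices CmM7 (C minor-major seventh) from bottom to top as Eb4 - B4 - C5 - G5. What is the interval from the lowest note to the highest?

major tenth

The outer voices are Eb4 and G5.
From Eb to G is 16 semitones, exactly the major tenth.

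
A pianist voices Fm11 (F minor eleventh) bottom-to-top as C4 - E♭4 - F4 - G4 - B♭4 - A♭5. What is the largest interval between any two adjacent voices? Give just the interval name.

Adjacent intervals: C4→E♭4 = minor third; E♭4→F4 = major second; F4→G4 = major second; G4→B♭4 = minor third; B♭4→A♭5 = minor seventh.
The largest is B♭4 to A♭5, a minor seventh (10 semitones).

minor seventh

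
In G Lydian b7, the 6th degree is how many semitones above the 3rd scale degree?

5

The scale is G A B C# D E F.
B up to E is a perfect fourth — 5 semitones.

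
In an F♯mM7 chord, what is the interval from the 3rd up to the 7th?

The chord tones of F♯m(maj7) are F♯–A–C♯–E♯.
3rd = A; 7th = E♯.
5 letter names make it a fifth; at 8 semitones (a half step wider than perfect) the quality is augmented.

augmented fifth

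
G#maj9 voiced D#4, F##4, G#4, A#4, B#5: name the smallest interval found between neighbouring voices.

Adjacent intervals: D#4→F##4 = major third; F##4→G#4 = minor second; G#4→A#4 = major second; A#4→B#5 = major ninth.
The smallest is F##4 to G#4, a minor second (1 semitone).

minor second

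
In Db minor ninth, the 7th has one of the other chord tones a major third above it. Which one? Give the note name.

Eb

Spelling the chord: Db-Fb-Ab-Cb-Eb.
The 7th is Cb. A major third above Cb is Eb.
Eb is the chord's 9th.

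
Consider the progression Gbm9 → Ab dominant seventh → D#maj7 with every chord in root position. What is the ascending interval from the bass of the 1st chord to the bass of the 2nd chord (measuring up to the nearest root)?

major 2nd

The roots are Gb and Ab.
Gb up to Ab spans 2 letter names and 2 semitones — a major second.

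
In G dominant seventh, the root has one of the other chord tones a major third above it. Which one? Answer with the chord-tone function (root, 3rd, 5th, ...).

3rd

Spelling the chord: G–B–D–F.
The root is G. A major third above G is B.
B is the chord's 3rd.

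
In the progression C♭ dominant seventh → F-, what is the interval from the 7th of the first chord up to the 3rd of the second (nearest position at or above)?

major 7th

The 7th of C♭ dominant seventh is B𝄫; the 3rd of F- is A♭.
Counting 7 letters and 11 half steps from B𝄫 gives a major seventh.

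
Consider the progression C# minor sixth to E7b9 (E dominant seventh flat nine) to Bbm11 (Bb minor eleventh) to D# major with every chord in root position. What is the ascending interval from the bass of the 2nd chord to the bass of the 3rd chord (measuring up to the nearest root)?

d5

The roots are E and Bb.
From E to Bb: 6 semitones over a fifth = diminished.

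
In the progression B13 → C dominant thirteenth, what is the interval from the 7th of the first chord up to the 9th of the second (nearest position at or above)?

perfect fourth

The 7th of B13 is A; the 9th of C dominant thirteenth is D.
Counting 4 letters and 5 half steps from A gives a perfect fourth.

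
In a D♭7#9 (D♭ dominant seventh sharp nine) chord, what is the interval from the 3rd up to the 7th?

diminished fifth

The chord tones of D♭ dominant seventh sharp nine are D♭, F, A♭, C♭, E.
The 3rd is F and the 7th is C♭.
From F to C♭: 6 semitones over a fifth = diminished.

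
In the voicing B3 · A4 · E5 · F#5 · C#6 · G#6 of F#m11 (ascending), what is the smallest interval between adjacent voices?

major 2nd

Adjacent intervals: B3→A4 = minor seventh; A4→E5 = perfect fifth; E5→F#5 = major second; F#5→C#6 = perfect fifth; C#6→G#6 = perfect fifth.
The smallest is E5 to F#5, a major second (2 semitones).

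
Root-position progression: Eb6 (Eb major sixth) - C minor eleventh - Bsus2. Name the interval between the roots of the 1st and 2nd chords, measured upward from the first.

major 6th

The roots are Eb and C.
Counting 6 letters and 9 half steps from Eb gives a major sixth.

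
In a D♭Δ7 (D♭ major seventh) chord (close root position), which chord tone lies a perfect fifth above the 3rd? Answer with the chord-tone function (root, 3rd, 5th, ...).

D♭Δ7 (D♭ major seventh) is spelled D♭-F-A♭-C.
The 3rd is F. A perfect fifth above F is C.
C is the chord's 7th.

7th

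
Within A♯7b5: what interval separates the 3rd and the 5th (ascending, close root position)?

d3

A♯7b5 (A♯ dominant seventh flat five) is spelled A♯, C𝄪, E, G♯.
So we need the interval from C𝄪 up to E.
From C𝄪 to E: 2 semitones over a third = diminished.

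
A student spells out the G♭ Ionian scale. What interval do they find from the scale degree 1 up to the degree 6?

major 6th

G♭ major: G♭ A♭ B♭ C♭ D♭ E♭ F.
So we need the interval from G♭ up to E♭.
G♭ up to E♭ spans 6 letter names and 9 semitones — a major sixth.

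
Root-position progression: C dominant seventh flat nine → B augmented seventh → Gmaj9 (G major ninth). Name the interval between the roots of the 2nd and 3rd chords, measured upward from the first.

m6

The roots are B and G.
From B to G: 8 semitones over a sixth = minor.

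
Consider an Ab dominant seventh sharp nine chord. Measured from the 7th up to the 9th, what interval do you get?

augmented third

Ab7#9 (Ab dominant seventh sharp nine): Ab C Eb Gb B.
So we need the interval from Gb up to B.
From Gb to B: 5 semitones over a third = augmented.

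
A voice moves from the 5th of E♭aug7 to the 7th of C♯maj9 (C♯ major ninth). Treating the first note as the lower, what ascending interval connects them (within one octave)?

A1

E♭aug7 has B as its 5th, and C♯maj9 (C♯ major ninth) has B♯ as its 7th.
1 letter names make it a unison; at 1 semitone (a half step wider than perfect) the quality is augmented.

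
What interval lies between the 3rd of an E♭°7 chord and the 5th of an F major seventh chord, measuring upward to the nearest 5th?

augmented 4th

The 3rd of E♭°7 is G♭; the 5th of F major seventh is C.
4 letter names make it a fourth; at 6 semitones (a half step wider than perfect) the quality is augmented.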